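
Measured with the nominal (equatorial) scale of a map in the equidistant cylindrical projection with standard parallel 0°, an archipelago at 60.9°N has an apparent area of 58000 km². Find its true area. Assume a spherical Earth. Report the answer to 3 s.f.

28200 km²

Plate carrée maps x = Rλ, y = Rφ. The meridian scale is h = 1 and the parallel scale is k = 1/cos φ = sec φ.
Areal scale = h·k = 1 × sec φ; at 60.9°, h = 1.000, k = 2.056, so h·k = 2.056.
True area = apparent / (areal scale) = 58000 / 2.056 ≈ 28200 km².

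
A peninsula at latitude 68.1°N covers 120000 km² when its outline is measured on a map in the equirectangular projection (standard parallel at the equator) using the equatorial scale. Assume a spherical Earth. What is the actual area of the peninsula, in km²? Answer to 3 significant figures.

44800 km²

Plate carrée maps x = Rλ, y = Rφ. The meridian scale is h = 1 and the parallel scale is k = 1/cos φ = sec φ.
Areal scale = h·k = 1 × sec φ; at 68.1°, h = 1.000, k = 2.681, so h·k = 2.681.
True area = apparent / (areal scale) = 120000 / 2.681 ≈ 44800 km².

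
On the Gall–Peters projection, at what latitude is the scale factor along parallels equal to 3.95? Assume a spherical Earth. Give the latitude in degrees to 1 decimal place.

79.7°

The Gall–Peters projection is cylindrical equal-area with φ₀ = 45°. For cylindrical equal-area with standard parallel φ₀, h = cos φ / cos φ₀ and k = cos φ₀ / cos φ, so h·k = 1.
k = cos φ₀ / cos φ = 3.95  ⇒  cos φ = cos 45° / 3.95 = 0.1790.
φ = arccos(0.1790) ≈ 79.7°.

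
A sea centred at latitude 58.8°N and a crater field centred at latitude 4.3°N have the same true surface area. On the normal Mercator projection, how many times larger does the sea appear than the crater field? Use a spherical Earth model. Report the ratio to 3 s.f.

Mercator areal scale is sec²φ.
At 58.8°: sec²(58.8°) = 1/0.5180² = 3.726.
At 4.3°: sec²(4.3°) = 1/0.9972² = 1.006.
Ratio = 3.726/1.006 = cos²(4.3°)/cos²(58.8°) ≈ 3.71.

3.71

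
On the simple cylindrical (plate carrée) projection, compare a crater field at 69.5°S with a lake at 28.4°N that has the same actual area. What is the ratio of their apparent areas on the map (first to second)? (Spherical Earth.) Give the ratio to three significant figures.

In the plate carrée (x = Rλ, y = Rφ), meridians are true-scale (h = 1) and parallels are stretched by k = sec φ.
Areal scale at 69.5°: h·k = 1.000 × 2.855 = 2.855.
Areal scale at 28.4°: h·k = 1.000 × 1.137 = 1.137.
Ratio = 2.855/1.137 ≈ 2.51.

2.51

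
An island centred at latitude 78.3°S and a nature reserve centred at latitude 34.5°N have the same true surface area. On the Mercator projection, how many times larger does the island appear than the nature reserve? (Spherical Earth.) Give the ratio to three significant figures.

On Mercator, area is exaggerated by sec²φ = 1/cos²φ.
At 78.3°: sec²(78.3°) = 1/0.2028² = 24.32.
At 34.5°: sec²(34.5°) = 1/0.8241² = 1.472.
Ratio = 24.32/1.472 = cos²(34.5°)/cos²(78.3°) ≈ 16.5.

16.5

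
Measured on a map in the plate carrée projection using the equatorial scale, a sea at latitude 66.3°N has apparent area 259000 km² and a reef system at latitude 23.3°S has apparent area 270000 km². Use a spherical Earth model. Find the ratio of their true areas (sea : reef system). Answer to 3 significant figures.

0.420

Plate carrée has h = 1 and k = sec φ, giving areal scale sec φ; true area = (apparent area) · cos φ.
True area of sea: 259000 × cos(66.3°) = 259000 × 0.4019 = 104100 km².
True area of reef system: 270000 × cos(23.3°) = 270000 × 0.9184 = 248000 km².
Ratio = 104100 / 248000 ≈ 0.420.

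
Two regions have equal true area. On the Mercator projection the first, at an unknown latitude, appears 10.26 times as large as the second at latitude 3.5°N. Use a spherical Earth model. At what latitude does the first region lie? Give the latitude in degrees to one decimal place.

For equal true areas on Mercator, apparent areas scale as sec²φ, so the ratio is cos²φ₂ / cos²φ₁.
cos²φ₂ / cos²φ₁ = 10.26  ⇒  cos φ₁ = cos 3.5° / √10.26 = 0.9981/3.203 = 0.3116.
φ₁ = arccos(0.3116) ≈ 71.8°.

71.8°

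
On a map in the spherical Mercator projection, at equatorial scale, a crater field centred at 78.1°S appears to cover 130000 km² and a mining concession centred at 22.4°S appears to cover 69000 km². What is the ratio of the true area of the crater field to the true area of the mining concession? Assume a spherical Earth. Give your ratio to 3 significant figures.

0.0937

Since Mercator area scale is 1/cos²φ, the true area equals the apparent area multiplied by cos²φ.
True area of crater field: 130000 × cos²(78.1°) = 130000 × 0.04252 = 5528 km².
True area of mining concession: 69000 × cos²(22.4°) = 69000 × 0.8548 = 58980 km².
Ratio = 5528 / 58980 ≈ 0.0937.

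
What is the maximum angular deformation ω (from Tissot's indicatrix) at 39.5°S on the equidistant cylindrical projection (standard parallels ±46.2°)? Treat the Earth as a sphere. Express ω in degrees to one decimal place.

6.2°

The equidistant cylindrical projection with φ₀ = 46.2° has h = 1 (meridians true) and k = cos φ₀ / cos φ along parallels.
At 39.5°: h = 1.000, k = 0.8970; principal scales a = 1.000, b = 0.8970.
sin(ω/2) = (a − b)/(a + b) = 0.1030/1.897 = 0.05430, so ω = 2 arcsin(0.05430) ≈ 6.2°.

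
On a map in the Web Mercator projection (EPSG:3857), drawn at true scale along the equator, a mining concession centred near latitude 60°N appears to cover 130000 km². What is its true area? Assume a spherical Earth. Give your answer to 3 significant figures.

32500 km²

The Mercator projection is conformal; its linear scale factor is the same in every direction and equals sec φ = 1/cos φ.
Areal scale = k² = sec²φ = 1/cos²(60°) = 1/0.5000² = 4.000.
True area = apparent / (areal scale) = 130000 / 4.000 ≈ 32500 km².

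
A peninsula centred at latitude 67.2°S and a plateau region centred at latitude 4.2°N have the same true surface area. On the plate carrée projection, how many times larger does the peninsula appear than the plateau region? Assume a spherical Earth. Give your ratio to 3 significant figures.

Plate carrée maps x = Rλ, y = Rφ. The meridian scale is h = 1 and the parallel scale is k = 1/cos φ = sec φ.
Areal scale at 67.2°: h·k = 1.000 × 2.581 = 2.581.
Areal scale at 4.2°: h·k = 1.000 × 1.003 = 1.003.
Ratio = 2.581/1.003 ≈ 2.57.

2.57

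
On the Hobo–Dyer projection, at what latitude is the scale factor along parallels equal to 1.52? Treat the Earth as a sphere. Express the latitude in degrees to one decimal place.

58.5°

The Hobo–Dyer projection is cylindrical equal-area with φ₀ = 37.5°. A cylindrical equal-area projection with standard parallel φ₀ has meridian scale h = cos φ / cos φ₀ and parallel scale k = cos φ₀ / cos φ (so areas are preserved, h·k = 1).
k = cos φ₀ / cos φ = 1.52  ⇒  cos φ = cos 37.5° / 1.52 = 0.5219.
φ = arccos(0.5219) ≈ 58.5°.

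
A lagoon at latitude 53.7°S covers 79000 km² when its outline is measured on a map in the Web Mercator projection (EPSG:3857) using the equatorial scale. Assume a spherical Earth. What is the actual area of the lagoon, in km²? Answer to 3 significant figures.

Mercator is conformal, so the point scale is isotropic: h = k = sec φ = 1/cos φ.
Areal scale = k² = sec²φ = 1/cos²(53.7°) = 1/0.5920² = 2.853.
True area = apparent / (areal scale) = 79000 / 2.853 ≈ 27700 km².

27700 km²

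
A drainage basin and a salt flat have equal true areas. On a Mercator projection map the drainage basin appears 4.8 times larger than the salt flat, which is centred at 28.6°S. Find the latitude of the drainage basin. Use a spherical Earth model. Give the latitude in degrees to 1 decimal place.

66.4°

For equal true areas on Mercator, apparent areas scale as sec²φ, so the ratio is cos²φ₂ / cos²φ₁.
cos²φ₂ / cos²φ₁ = 4.8  ⇒  cos φ₁ = cos 28.6° / √4.8 = 0.8780/2.191 = 0.4007.
φ₁ = arccos(0.4007) ≈ 66.4°.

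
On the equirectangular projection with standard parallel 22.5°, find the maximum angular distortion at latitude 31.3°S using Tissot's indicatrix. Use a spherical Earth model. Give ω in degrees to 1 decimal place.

4.5°

In the equirectangular projection with standard parallel φ₀ = 22.5° (x = Rλ cos φ₀, y = Rφ), meridians are true-scale (h = 1) and the parallel scale is k = cos φ₀ / cos φ.
At 31.3°: h = 1.000, k = 1.081; principal scales a = 1.081, b = 1.000.
sin(ω/2) = (a − b)/(a + b) = 0.08125/2.081 = 0.03904, so ω = 2 arcsin(0.03904) ≈ 4.5°.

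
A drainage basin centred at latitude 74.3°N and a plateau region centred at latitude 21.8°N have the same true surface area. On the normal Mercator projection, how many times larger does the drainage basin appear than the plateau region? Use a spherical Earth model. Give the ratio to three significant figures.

Mercator is conformal with k = sec φ, so areal scale = k² = sec²φ.
At 74.3°: sec²(74.3°) = 1/0.2706² = 13.66.
At 21.8°: sec²(21.8°) = 1/0.9285² = 1.160.
Ratio = 13.66/1.160 = cos²(21.8°)/cos²(74.3°) ≈ 11.8.

11.8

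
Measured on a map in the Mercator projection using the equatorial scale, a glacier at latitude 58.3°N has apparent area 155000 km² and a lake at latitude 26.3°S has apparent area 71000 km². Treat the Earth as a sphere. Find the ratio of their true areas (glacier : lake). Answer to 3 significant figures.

Since Mercator area scale is 1/cos²φ, the true area equals the apparent area multiplied by cos²φ.
True area of glacier: 155000 × cos²(58.3°) = 155000 × 0.2761 = 42800 km².
True area of lake: 71000 × cos²(26.3°) = 71000 × 0.8037 = 57060 km².
Ratio = 42800 / 57060 ≈ 0.750.

0.750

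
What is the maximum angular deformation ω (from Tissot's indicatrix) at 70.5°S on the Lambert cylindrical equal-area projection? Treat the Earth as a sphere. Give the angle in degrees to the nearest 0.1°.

106.2°

The Lambert cylindrical equal-area projection is the cylindrical equal-area projection with its standard parallel at the equator (φ₀ = 0). Cylindrical equal-area (φ₀ = 0°): h = cos φ / cos 0° along meridians, k = cos 0° / cos φ along parallels; h·k = 1.
At 70.5°: h = 0.3338, k = 2.996; principal scales a = 2.996, b = 0.3338.
sin(ω/2) = (a − b)/(a + b) = 2.662/3.330 = 0.7995, so ω = 2 arcsin(0.7995) ≈ 106.2°.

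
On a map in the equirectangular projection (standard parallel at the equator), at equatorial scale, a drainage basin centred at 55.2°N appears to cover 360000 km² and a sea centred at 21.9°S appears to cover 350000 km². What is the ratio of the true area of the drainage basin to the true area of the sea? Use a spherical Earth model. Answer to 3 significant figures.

On the plate carrée, areal scale = h·k = 1 × sec φ, so true area = apparent × cos φ.
True area of drainage basin: 360000 × cos(55.2°) = 360000 × 0.5707 = 205500 km².
True area of sea: 350000 × cos(21.9°) = 350000 × 0.9278 = 324700 km².
Ratio = 205500 / 324700 ≈ 0.633.

0.633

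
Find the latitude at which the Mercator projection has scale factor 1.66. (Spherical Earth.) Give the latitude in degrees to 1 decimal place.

Mercator scale is k = sec φ = 1/cos φ.
1/cos φ = 1.66  ⇒  cos φ = 0.6024  ⇒  φ = arccos(0.6024) ≈ 53.0°.

53.0°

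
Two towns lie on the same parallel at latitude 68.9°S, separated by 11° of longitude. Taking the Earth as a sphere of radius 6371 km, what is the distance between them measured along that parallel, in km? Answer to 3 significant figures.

Arc length along a parallel = R cos φ · Δλ (with Δλ in radians).
= 6371 × cos 68.9° × (11° × π/180) = 6371 × 0.3600 × 0.1920 ≈ 440 km.

440 km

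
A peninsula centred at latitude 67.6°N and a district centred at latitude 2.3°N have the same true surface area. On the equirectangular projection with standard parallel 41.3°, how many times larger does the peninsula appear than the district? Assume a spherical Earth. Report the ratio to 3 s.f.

The equidistant cylindrical projection with φ₀ = 41.3° has h = 1 (meridians true) and k = cos φ₀ / cos φ along parallels.
Areal scale at 67.6°: h·k = 1.000 × 1.971 = 1.971.
Areal scale at 2.3°: h·k = 1.000 × 0.7519 = 0.7519.
Ratio = 1.971/0.7519 ≈ 2.62.

2.62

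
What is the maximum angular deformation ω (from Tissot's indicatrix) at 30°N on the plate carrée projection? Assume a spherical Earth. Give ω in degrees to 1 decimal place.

8.2°

In the plate carrée (x = Rλ, y = Rφ), meridians are true-scale (h = 1) and parallels are stretched by k = sec φ.
At 30°: h = 1.000, k = 1.155; principal scales a = 1.155, b = 1.000.
sin(ω/2) = (a − b)/(a + b) = 0.1547/2.155 = 0.07180, so ω = 2 arcsin(0.07180) ≈ 8.2°.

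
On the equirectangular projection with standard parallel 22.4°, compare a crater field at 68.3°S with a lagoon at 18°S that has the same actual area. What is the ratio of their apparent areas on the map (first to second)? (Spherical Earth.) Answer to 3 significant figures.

2.57

The equidistant cylindrical projection with φ₀ = 22.4° has h = 1 (meridians true) and k = cos φ₀ / cos φ along parallels.
Areal scale at 68.3°: h·k = 1.000 × 2.500 = 2.500.
Areal scale at 18°: h·k = 1.000 × 0.9721 = 0.9721.
Ratio = 2.500/0.9721 ≈ 2.57.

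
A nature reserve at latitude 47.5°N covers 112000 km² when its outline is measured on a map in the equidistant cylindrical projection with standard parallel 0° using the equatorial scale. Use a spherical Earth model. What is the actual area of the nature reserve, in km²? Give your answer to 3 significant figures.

75700 km²

Plate carrée maps x = Rλ, y = Rφ. The meridian scale is h = 1 and the parallel scale is k = 1/cos φ = sec φ.
Areal scale = h·k = 1 × sec φ; at 47.5°, h = 1.000, k = 1.480, so h·k = 1.480.
True area = apparent / (areal scale) = 112000 / 1.480 ≈ 75700 km².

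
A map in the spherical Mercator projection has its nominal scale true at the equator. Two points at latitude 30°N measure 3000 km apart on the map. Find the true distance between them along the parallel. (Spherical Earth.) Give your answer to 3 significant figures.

2600 km

For Mercator, h = k = sec φ (a conformal cylindrical projection has a single point scale, 1/cos φ).
Along the parallel at 30°, map distances are exaggerated by k = sec 30° = 1.155.
True distance = 3000 / 1.155 = 3000 × cos 30° ≈ 2600 km.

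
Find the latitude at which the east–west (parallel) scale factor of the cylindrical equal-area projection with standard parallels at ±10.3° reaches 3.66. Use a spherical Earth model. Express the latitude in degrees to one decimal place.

74.4°

Cylindrical equal-area (φ₀ = 10.3°): h = cos φ / cos 10.3° along meridians, k = cos 10.3° / cos φ along parallels; h·k = 1.
k = cos φ₀ / cos φ = 3.66  ⇒  cos φ = cos 10.3° / 3.66 = 0.2688.
φ = arccos(0.2688) ≈ 74.4°.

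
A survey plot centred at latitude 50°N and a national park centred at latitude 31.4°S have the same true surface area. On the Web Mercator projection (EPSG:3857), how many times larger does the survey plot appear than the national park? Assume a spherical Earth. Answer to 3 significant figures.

Mercator is conformal with k = sec φ, so areal scale = k² = sec²φ.
At 50°: sec²(50°) = 1/0.6428² = 2.420.
At 31.4°: sec²(31.4°) = 1/0.8536² = 1.373.
Ratio = 2.420/1.373 = cos²(31.4°)/cos²(50°) ≈ 1.76.

1.76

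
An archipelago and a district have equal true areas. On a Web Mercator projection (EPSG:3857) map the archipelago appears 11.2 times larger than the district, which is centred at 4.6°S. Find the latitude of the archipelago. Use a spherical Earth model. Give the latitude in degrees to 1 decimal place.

On Mercator, (apparent₁)/(apparent₂) = sec²φ₁ / sec²φ₂ when true areas are equal.
cos²φ₂ / cos²φ₁ = 11.2  ⇒  cos φ₁ = cos 4.6° / √11.2 = 0.9968/3.347 = 0.2978.
φ₁ = arccos(0.2978) ≈ 72.7°.

72.7°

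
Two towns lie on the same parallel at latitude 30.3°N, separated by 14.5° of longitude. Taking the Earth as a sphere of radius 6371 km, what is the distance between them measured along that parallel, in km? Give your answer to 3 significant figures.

1390 km

Arc length along a parallel = R cos φ · Δλ (with Δλ in radians).
= 6371 × cos 30.3° × (14.5° × π/180) = 6371 × 0.8634 × 0.2531 ≈ 1390 km.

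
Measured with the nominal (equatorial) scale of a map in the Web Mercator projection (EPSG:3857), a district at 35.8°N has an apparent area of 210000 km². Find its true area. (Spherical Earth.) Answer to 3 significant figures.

For Mercator, h = k = sec φ (a conformal cylindrical projection has a single point scale, 1/cos φ).
Areal scale = k² = sec²φ = 1/cos²(35.8°) = 1/0.8111² = 1.520.
True area = apparent / (areal scale) = 210000 / 1.520 ≈ 138000 km².

138000 km²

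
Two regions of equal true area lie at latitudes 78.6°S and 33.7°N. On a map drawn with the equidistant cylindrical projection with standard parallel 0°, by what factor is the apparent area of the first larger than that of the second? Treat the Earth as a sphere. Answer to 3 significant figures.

Plate carrée maps x = Rλ, y = Rφ. The meridian scale is h = 1 and the parallel scale is k = 1/cos φ = sec φ.
Areal scale at 78.6°: h·k = 1.000 × 5.059 = 5.059.
Areal scale at 33.7°: h·k = 1.000 × 1.202 = 1.202.
Ratio = 5.059/1.202 ≈ 4.21.

4.21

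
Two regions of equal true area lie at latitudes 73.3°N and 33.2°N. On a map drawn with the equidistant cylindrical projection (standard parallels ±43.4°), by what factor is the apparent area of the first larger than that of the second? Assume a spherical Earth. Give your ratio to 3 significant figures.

2.91

The equidistant cylindrical projection with φ₀ = 43.4° has h = 1 (meridians true) and k = cos φ₀ / cos φ along parallels.
Areal scale at 73.3°: h·k = 1.000 × 2.528 = 2.528.
Areal scale at 33.2°: h·k = 1.000 × 0.8683 = 0.8683.
Ratio = 2.528/0.8683 ≈ 2.91.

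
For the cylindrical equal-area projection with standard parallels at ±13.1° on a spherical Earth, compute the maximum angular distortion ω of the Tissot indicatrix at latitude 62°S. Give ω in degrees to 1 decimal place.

A cylindrical equal-area projection with standard parallel φ₀ has meridian scale h = cos φ / cos φ₀ and parallel scale k = cos φ₀ / cos φ (so areas are preserved, h·k = 1).
At 62°: h = 0.4820, k = 2.075; principal scales a = 2.075, b = 0.4820.
sin(ω/2) = (a − b)/(a + b) = 1.593/2.557 = 0.6229, so ω = 2 arcsin(0.6229) ≈ 77.1°.

77.1°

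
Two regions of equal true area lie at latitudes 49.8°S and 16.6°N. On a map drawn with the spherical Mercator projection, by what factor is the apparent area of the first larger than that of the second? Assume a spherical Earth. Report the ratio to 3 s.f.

On Mercator, area is exaggerated by sec²φ = 1/cos²φ.
At 49.8°: sec²(49.8°) = 1/0.6455² = 2.400.
At 16.6°: sec²(16.6°) = 1/0.9583² = 1.089.
Ratio = 2.400/1.089 = cos²(16.6°)/cos²(49.8°) ≈ 2.20.

2.20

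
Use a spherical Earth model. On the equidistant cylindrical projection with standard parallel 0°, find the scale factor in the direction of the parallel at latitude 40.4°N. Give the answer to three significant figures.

1.31

Plate carrée maps x = Rλ, y = Rφ. The meridian scale is h = 1 and the parallel scale is k = 1/cos φ = sec φ.
k = 1/cos 40.4° = 1/0.7615 = 1.313.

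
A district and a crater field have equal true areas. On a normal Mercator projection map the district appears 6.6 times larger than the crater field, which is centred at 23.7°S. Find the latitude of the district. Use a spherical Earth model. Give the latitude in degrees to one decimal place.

69.1°

For equal true areas on Mercator, apparent areas scale as sec²φ, so the ratio is cos²φ₂ / cos²φ₁.
cos²φ₂ / cos²φ₁ = 6.6  ⇒  cos φ₁ = cos 23.7° / √6.6 = 0.9157/2.569 = 0.3564.
φ₁ = arccos(0.3564) ≈ 69.1°.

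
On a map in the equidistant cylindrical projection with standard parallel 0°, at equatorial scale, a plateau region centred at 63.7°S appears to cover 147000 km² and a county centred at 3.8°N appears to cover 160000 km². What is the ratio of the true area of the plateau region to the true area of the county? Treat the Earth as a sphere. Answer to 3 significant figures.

0.408

Plate carrée has h = 1 and k = sec φ, giving areal scale sec φ; true area = (apparent area) · cos φ.
True area of plateau region: 147000 × cos(63.7°) = 147000 × 0.4431 = 65130 km².
True area of county: 160000 × cos(3.8°) = 160000 × 0.9978 = 159600 km².
Ratio = 65130 / 159600 ≈ 0.408.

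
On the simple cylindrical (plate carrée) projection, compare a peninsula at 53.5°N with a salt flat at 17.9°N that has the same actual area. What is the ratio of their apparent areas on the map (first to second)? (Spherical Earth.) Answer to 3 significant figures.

1.60

For the equirectangular projection with φ₀ = 0 (plate carrée), h = 1 along meridians and k = sec φ along parallels.
Areal scale at 53.5°: h·k = 1.000 × 1.681 = 1.681.
Areal scale at 17.9°: h·k = 1.000 × 1.051 = 1.051.
Ratio = 1.681/1.051 ≈ 1.60.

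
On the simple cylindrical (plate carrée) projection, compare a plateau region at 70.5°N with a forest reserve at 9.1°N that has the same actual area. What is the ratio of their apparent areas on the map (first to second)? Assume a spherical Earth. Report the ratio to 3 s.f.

2.96

Plate carrée maps x = Rλ, y = Rφ. The meridian scale is h = 1 and the parallel scale is k = 1/cos φ = sec φ.
Areal scale at 70.5°: h·k = 1.000 × 2.996 = 2.996.
Areal scale at 9.1°: h·k = 1.000 × 1.013 = 1.013.
Ratio = 2.996/1.013 ≈ 2.96.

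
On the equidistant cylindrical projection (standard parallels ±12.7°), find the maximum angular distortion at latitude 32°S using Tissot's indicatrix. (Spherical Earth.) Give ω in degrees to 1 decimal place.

8.0°

In the equirectangular projection with standard parallel φ₀ = 12.7° (x = Rλ cos φ₀, y = Rφ), meridians are true-scale (h = 1) and the parallel scale is k = cos φ₀ / cos φ.
At 32°: h = 1.000, k = 1.150; principal scales a = 1.150, b = 1.000.
sin(ω/2) = (a − b)/(a + b) = 0.1503/2.150 = 0.06991, so ω = 2 arcsin(0.06991) ≈ 8.0°.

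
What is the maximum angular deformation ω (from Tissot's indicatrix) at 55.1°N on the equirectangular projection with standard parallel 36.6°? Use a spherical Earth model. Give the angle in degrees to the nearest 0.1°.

19.3°

In the equirectangular projection with standard parallel φ₀ = 36.6° (x = Rλ cos φ₀, y = Rφ), meridians are true-scale (h = 1) and the parallel scale is k = cos φ₀ / cos φ.
At 55.1°: h = 1.000, k = 1.403; principal scales a = 1.403, b = 1.000.
sin(ω/2) = (a − b)/(a + b) = 0.4032/2.403 = 0.1678, so ω = 2 arcsin(0.1678) ≈ 19.3°.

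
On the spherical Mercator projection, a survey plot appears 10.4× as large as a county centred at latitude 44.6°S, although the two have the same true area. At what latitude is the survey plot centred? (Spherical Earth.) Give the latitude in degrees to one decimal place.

77.2°

On Mercator, (apparent₁)/(apparent₂) = sec²φ₁ / sec²φ₂ when true areas are equal.
cos²φ₂ / cos²φ₁ = 10.4  ⇒  cos φ₁ = cos 44.6° / √10.4 = 0.7120/3.225 = 0.2208.
φ₁ = arccos(0.2208) ≈ 77.2°.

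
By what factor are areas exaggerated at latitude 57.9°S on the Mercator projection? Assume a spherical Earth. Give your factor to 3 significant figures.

Mercator is conformal, so the point scale is isotropic: h = k = sec φ = 1/cos φ.
Areal scale = k² = sec²φ = 1/cos²(57.9°) = 1/0.5314² = 3.541.

3.54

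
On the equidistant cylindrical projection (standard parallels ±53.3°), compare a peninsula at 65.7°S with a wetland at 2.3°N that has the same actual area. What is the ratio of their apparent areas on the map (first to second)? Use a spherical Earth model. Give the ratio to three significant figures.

2.43

In the equirectangular projection with standard parallel φ₀ = 53.3° (x = Rλ cos φ₀, y = Rφ), meridians are true-scale (h = 1) and the parallel scale is k = cos φ₀ / cos φ.
Areal scale at 65.7°: h·k = 1.000 × 1.452 = 1.452.
Areal scale at 2.3°: h·k = 1.000 × 0.5981 = 0.5981.
Ratio = 1.452/0.5981 ≈ 2.43.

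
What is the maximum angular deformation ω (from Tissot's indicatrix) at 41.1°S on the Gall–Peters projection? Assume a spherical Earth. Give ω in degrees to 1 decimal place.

The Gall–Peters projection is cylindrical equal-area with φ₀ = 45°. A cylindrical equal-area projection with standard parallel φ₀ has meridian scale h = cos φ / cos φ₀ and parallel scale k = cos φ₀ / cos φ (so areas are preserved, h·k = 1).
At 41.1°: h = 1.066, k = 0.9384; principal scales a = 1.066, b = 0.9384.
sin(ω/2) = (a − b)/(a + b) = 0.1273/2.004 = 0.06355, so ω = 2 arcsin(0.06355) ≈ 7.3°.

7.3°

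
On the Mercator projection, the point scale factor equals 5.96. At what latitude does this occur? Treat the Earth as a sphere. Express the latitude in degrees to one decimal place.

80.3°

Mercator scale is k = sec φ = 1/cos φ.
1/cos φ = 5.96  ⇒  cos φ = 0.1678  ⇒  φ = arccos(0.1678) ≈ 80.3°.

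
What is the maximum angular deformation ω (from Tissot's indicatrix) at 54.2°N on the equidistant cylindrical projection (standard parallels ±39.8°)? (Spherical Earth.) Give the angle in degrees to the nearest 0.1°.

With standard parallel φ₀ = 39.8°, the equirectangular projection gives x = Rλ cos φ₀, y = Rφ, so h = 1 and k = cos 39.8° / cos φ.
At 54.2°: h = 1.000, k = 1.313; principal scales a = 1.313, b = 1.000.
sin(ω/2) = (a − b)/(a + b) = 0.3134/2.313 = 0.1355, so ω = 2 arcsin(0.1355) ≈ 15.6°.

15.6°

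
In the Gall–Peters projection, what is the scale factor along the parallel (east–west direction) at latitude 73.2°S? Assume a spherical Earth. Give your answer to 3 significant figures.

2.45

Gall–Peters is a cylindrical equal-area projection with standard parallels at ±45°. A cylindrical equal-area projection with standard parallel φ₀ has meridian scale h = cos φ / cos φ₀ and parallel scale k = cos φ₀ / cos φ (so areas are preserved, h·k = 1).
k = cos 45° / cos 73.2° = 0.7071/0.2890 = 2.446.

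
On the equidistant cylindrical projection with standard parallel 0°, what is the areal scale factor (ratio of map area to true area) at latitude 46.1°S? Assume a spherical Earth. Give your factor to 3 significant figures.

In the plate carrée (x = Rλ, y = Rφ), meridians are true-scale (h = 1) and parallels are stretched by k = sec φ.
Areal scale = h·k = 1 × sec φ; at 46.1°, h = 1.000, k = 1.442, so h·k = 1.442.

1.44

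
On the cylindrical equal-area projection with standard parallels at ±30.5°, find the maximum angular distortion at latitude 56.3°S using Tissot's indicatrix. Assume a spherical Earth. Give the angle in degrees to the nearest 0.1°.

48.9°

For cylindrical equal-area with standard parallel φ₀, h = cos φ / cos φ₀ and k = cos φ₀ / cos φ, so h·k = 1.
At 56.3°: h = 0.6439, k = 1.553; principal scales a = 1.553, b = 0.6439.
sin(ω/2) = (a − b)/(a + b) = 0.9090/2.197 = 0.4138, so ω = 2 arcsin(0.4138) ≈ 48.9°.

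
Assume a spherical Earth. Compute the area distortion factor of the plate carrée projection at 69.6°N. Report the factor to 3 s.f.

2.87

In the plate carrée (x = Rλ, y = Rφ), meridians are true-scale (h = 1) and parallels are stretched by k = sec φ.
Areal scale = h·k = 1 × sec φ; at 69.6°, h = 1.000, k = 2.869, so h·k = 2.869.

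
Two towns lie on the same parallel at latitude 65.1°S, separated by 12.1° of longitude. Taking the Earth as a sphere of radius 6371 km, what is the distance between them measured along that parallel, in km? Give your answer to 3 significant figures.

Arc length along a parallel = R cos φ · Δλ (with Δλ in radians).
= 6371 × cos 65.1° × (12.1° × π/180) = 6371 × 0.4210 × 0.2112 ≈ 566 km.

566 km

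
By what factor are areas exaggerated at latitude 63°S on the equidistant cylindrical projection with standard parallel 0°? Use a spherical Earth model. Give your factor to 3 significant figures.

2.20

Plate carrée maps x = Rλ, y = Rφ. The meridian scale is h = 1 and the parallel scale is k = 1/cos φ = sec φ.
Areal scale = h·k = 1 × sec φ; at 63°, h = 1.000, k = 2.203, so h·k = 2.203.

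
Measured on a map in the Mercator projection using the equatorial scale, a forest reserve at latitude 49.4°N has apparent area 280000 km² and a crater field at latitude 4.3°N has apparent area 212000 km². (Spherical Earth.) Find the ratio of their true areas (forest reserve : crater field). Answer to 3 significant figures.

0.563

On Mercator the areal scale is sec²φ, so true area = apparent × cos²φ.
True area of forest reserve: 280000 × cos²(49.4°) = 280000 × 0.4235 = 118600 km².
True area of crater field: 212000 × cos²(4.3°) = 212000 × 0.9944 = 210800 km².
Ratio = 118600 / 210800 ≈ 0.563.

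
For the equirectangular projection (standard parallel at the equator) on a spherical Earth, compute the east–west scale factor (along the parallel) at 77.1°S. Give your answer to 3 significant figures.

For the equirectangular projection with φ₀ = 0 (plate carrée), h = 1 along meridians and k = sec φ along parallels.
k = 1/cos 77.1° = 1/0.2233 = 4.479.

4.48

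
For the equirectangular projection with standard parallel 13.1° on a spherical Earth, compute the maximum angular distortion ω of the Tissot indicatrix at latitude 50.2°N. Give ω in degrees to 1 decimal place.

The equidistant cylindrical projection with φ₀ = 13.1° has h = 1 (meridians true) and k = cos φ₀ / cos φ along parallels.
At 50.2°: h = 1.000, k = 1.522; principal scales a = 1.522, b = 1.000.
sin(ω/2) = (a − b)/(a + b) = 0.5216/2.522 = 0.2068, so ω = 2 arcsin(0.2068) ≈ 23.9°.

23.9°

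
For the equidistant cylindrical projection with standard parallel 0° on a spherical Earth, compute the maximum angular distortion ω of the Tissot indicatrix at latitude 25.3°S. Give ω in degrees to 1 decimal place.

Plate carrée maps x = Rλ, y = Rφ. The meridian scale is h = 1 and the parallel scale is k = 1/cos φ = sec φ.
At 25.3°: h = 1.000, k = 1.106; principal scales a = 1.106, b = 1.000.
sin(ω/2) = (a − b)/(a + b) = 0.1061/2.106 = 0.05037, so ω = 2 arcsin(0.05037) ≈ 5.8°.

5.8°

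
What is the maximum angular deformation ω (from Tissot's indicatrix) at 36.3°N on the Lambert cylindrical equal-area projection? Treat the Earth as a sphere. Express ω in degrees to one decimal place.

The Lambert cylindrical equal-area projection is the cylindrical equal-area projection with its standard parallel at the equator (φ₀ = 0). A cylindrical equal-area projection with standard parallel φ₀ has meridian scale h = cos φ / cos φ₀ and parallel scale k = cos φ₀ / cos φ (so areas are preserved, h·k = 1).
At 36.3°: h = 0.8059, k = 1.241; principal scales a = 1.241, b = 0.8059.
sin(ω/2) = (a − b)/(a + b) = 0.4349/2.047 = 0.2125, so ω = 2 arcsin(0.2125) ≈ 24.5°.

24.5°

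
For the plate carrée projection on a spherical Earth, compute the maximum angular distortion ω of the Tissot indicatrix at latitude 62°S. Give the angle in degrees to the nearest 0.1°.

42.3°

In the plate carrée (x = Rλ, y = Rφ), meridians are true-scale (h = 1) and parallels are stretched by k = sec φ.
At 62°: h = 1.000, k = 2.130; principal scales a = 2.130, b = 1.000.
sin(ω/2) = (a − b)/(a + b) = 1.130/3.130 = 0.3610, so ω = 2 arcsin(0.3610) ≈ 42.3°.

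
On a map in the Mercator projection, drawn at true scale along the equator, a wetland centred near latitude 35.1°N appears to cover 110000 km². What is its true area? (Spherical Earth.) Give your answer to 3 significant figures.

73600 km²

For Mercator, h = k = sec φ (a conformal cylindrical projection has a single point scale, 1/cos φ).
Areal scale = k² = sec²φ = 1/cos²(35.1°) = 1/0.8181² = 1.494.
True area = apparent / (areal scale) = 110000 / 1.494 ≈ 73600 km².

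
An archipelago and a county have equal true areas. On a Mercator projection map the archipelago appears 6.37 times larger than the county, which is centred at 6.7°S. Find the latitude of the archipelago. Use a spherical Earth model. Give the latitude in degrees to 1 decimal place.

66.8°

Mercator areal scale is sec²φ, so apparent-area ratio = sec²φ₁ / sec²φ₂ = cos²φ₂ / cos²φ₁.
cos²φ₂ / cos²φ₁ = 6.37  ⇒  cos φ₁ = cos 6.7° / √6.37 = 0.9932/2.524 = 0.3935.
φ₁ = arccos(0.3935) ≈ 66.8°.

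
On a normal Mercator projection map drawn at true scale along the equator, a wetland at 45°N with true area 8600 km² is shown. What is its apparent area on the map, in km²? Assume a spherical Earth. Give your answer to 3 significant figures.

17200 km²

Mercator is conformal, so the point scale is isotropic: h = k = sec φ = 1/cos φ.
Areal scale = k² = sec²φ = 1/cos²(45°) = 1/0.7071² = 2.000.
Apparent area = 8600 × 2.000 ≈ 17200 km².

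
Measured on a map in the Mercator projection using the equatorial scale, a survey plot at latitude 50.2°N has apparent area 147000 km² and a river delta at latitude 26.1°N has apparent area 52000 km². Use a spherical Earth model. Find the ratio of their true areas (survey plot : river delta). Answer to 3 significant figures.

On Mercator the areal scale is sec²φ, so true area = apparent × cos²φ.
True area of survey plot: 147000 × cos²(50.2°) = 147000 × 0.4097 = 60230 km².
True area of river delta: 52000 × cos²(26.1°) = 52000 × 0.8065 = 41940 km².
Ratio = 60230 / 41940 ≈ 1.44.

1.44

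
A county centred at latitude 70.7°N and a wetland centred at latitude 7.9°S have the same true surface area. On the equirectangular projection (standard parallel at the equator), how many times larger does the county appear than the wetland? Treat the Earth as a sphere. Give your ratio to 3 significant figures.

3.00

Plate carrée maps x = Rλ, y = Rφ. The meridian scale is h = 1 and the parallel scale is k = 1/cos φ = sec φ.
Areal scale at 70.7°: h·k = 1.000 × 3.026 = 3.026.
Areal scale at 7.9°: h·k = 1.000 × 1.010 = 1.010.
Ratio = 3.026/1.010 ≈ 3.00.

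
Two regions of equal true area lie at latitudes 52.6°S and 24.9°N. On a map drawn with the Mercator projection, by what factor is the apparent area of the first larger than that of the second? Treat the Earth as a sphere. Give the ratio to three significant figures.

2.23

Mercator is conformal with k = sec φ, so areal scale = k² = sec²φ.
At 52.6°: sec²(52.6°) = 1/0.6074² = 2.711.
At 24.9°: sec²(24.9°) = 1/0.9070² = 1.215.
Ratio = 2.711/1.215 = cos²(24.9°)/cos²(52.6°) ≈ 2.23.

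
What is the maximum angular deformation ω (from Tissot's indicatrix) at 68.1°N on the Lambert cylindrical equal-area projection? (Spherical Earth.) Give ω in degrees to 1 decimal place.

The Lambert cylindrical equal-area projection is the cylindrical equal-area projection with its standard parallel at the equator (φ₀ = 0). For cylindrical equal-area with standard parallel φ₀, h = cos φ / cos φ₀ and k = cos φ₀ / cos φ, so h·k = 1.
At 68.1°: h = 0.3730, k = 2.681; principal scales a = 2.681, b = 0.3730.
sin(ω/2) = (a − b)/(a + b) = 2.308/3.054 = 0.7557, so ω = 2 arcsin(0.7557) ≈ 98.2°.

98.2°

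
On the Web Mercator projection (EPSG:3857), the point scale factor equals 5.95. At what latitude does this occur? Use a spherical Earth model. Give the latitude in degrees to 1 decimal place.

Mercator scale is k = sec φ = 1/cos φ.
1/cos φ = 5.95  ⇒  cos φ = 0.1681  ⇒  φ = arccos(0.1681) ≈ 80.3°.

80.3°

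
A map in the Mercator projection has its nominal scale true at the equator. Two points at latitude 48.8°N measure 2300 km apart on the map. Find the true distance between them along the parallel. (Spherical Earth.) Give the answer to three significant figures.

1510 km

For Mercator, h = k = sec φ (a conformal cylindrical projection has a single point scale, 1/cos φ).
Along the parallel at 48.8°, map distances are exaggerated by k = sec 48.8° = 1.518.
True distance = 2300 / 1.518 = 2300 × cos 48.8° ≈ 1510 km.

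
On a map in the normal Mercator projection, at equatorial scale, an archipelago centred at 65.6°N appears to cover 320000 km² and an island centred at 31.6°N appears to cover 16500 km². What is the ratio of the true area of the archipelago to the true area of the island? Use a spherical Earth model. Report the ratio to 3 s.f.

4.56

Since Mercator area scale is 1/cos²φ, the true area equals the apparent area multiplied by cos²φ.
True area of archipelago: 320000 × cos²(65.6°) = 320000 × 0.1707 = 54610 km².
True area of island: 16500 × cos²(31.6°) = 16500 × 0.7254 = 11970 km².
Ratio = 54610 / 11970 ≈ 4.56.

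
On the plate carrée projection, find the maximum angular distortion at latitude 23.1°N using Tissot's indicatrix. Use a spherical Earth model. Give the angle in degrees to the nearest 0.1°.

For the equirectangular projection with φ₀ = 0 (plate carrée), h = 1 along meridians and k = sec φ along parallels.
At 23.1°: h = 1.000, k = 1.087; principal scales a = 1.087, b = 1.000.
sin(ω/2) = (a − b)/(a + b) = 0.08717/2.087 = 0.04176, so ω = 2 arcsin(0.04176) ≈ 4.8°.

4.8°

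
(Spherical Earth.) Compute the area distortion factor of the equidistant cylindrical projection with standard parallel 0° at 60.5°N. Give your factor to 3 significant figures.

2.03

Plate carrée maps x = Rλ, y = Rφ. The meridian scale is h = 1 and the parallel scale is k = 1/cos φ = sec φ.
Areal scale = h·k = 1 × sec φ; at 60.5°, h = 1.000, k = 2.031, so h·k = 2.031.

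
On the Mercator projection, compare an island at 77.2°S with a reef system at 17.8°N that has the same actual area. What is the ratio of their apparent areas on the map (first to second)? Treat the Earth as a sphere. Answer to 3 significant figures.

18.5

Mercator is conformal with k = sec φ, so areal scale = k² = sec²φ.
At 77.2°: sec²(77.2°) = 1/0.2215² = 20.37.
At 17.8°: sec²(17.8°) = 1/0.9521² = 1.103.
Ratio = 20.37/1.103 = cos²(17.8°)/cos²(77.2°) ≈ 18.5.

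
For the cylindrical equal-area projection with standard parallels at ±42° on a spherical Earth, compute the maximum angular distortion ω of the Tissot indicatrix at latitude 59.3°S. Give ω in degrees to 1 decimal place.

For cylindrical equal-area with standard parallel φ₀, h = cos φ / cos φ₀ and k = cos φ₀ / cos φ, so h·k = 1.
At 59.3°: h = 0.6870, k = 1.456; principal scales a = 1.456, b = 0.6870.
sin(ω/2) = (a − b)/(a + b) = 0.7686/2.143 = 0.3587, so ω = 2 arcsin(0.3587) ≈ 42.0°.

42.0°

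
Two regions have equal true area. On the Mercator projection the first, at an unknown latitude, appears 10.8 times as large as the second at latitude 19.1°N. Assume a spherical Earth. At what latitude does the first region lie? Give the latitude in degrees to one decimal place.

Mercator areal scale is sec²φ, so apparent-area ratio = sec²φ₁ / sec²φ₂ = cos²φ₂ / cos²φ₁.
cos²φ₂ / cos²φ₁ = 10.8  ⇒  cos φ₁ = cos 19.1° / √10.8 = 0.9449/3.286 = 0.2875.
φ₁ = arccos(0.2875) ≈ 73.3°.

73.3°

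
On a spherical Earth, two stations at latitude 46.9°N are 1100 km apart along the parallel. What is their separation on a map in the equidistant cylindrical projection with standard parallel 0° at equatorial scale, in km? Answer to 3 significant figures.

In the plate carrée (x = Rλ, y = Rφ), meridians are true-scale (h = 1) and parallels are stretched by k = sec φ.
Along the parallel, k = sec 46.9° = 1/0.6833 = 1.464.
Map distance = 1100 × 1.464 ≈ 1610 km.

1610 km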